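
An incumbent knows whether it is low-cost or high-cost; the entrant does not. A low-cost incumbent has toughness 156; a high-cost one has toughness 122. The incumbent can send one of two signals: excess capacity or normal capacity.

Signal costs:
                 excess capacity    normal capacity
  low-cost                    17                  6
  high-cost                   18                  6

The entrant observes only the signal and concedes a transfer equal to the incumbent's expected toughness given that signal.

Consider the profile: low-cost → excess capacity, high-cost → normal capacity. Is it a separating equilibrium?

No

If types separate, excess capacity earns payment 156 and normal capacity earns 122.
Low-cost: excess capacity gives 156 − 17 = 139; normal capacity gives 122 − 6 = 116. No deviation. ✓
High-cost: normal capacity gives 122 − 6 = 116; excess capacity gives 156 − 18 = 138. Would deviate. ✗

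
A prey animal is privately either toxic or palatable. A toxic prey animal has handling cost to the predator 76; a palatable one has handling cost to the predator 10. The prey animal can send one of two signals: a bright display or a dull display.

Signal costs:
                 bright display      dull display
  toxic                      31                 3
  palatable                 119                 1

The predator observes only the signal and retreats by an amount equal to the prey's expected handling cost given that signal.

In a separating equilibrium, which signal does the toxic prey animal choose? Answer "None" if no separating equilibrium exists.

Try toxic → bright display, palatable → dull display:
  If types separate, bright display earns payment 76 and dull display earns 10.
  Toxic: bright display gives 76 − 31 = 45; dull display gives 10 − 3 = 7. No deviation. ✓
  Palatable: dull display gives 10 − 1 = 9; bright display gives 76 − 119 = -43. No deviation. ✓
Both hold — the toxic type sends bright display.

bright display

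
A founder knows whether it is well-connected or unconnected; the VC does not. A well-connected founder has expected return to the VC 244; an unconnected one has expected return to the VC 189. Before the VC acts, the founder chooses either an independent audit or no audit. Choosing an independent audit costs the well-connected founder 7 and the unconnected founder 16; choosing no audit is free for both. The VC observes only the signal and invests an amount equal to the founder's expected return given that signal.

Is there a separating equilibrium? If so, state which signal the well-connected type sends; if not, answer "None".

Try well-connected → audit, unconnected → no audit:
  Under separation the VC infers type exactly: audit → well-connected (pays 244), no audit → unconnected (pays 189).
  Well-connected: audit gives 244 − 7 = 237; no audit gives 189 − 0 = 189. No deviation. ✓
  Unconnected: no audit gives 189 − 0 = 189; audit gives 244 − 16 = 228. Would deviate. ✗
Try well-connected → no audit, unconnected → audit:
  Under separation the VC infers type exactly: no audit → well-connected (pays 244), audit → unconnected (pays 189).
  Well-connected: no audit gives 244 − 0 = 244; audit gives 189 − 7 = 182. No deviation. ✓
  Unconnected: audit gives 189 − 16 = 173; no audit gives 244 − 0 = 244. Would deviate. ✗
Neither assignment is incentive-compatible.

None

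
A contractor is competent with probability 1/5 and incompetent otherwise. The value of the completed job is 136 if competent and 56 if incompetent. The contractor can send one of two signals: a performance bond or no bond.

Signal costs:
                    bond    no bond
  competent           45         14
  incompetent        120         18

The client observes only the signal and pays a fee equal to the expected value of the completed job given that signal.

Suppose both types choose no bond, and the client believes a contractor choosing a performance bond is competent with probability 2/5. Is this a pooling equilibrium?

Yes

At the pooled signal (no bond) the client holds the prior 1/5 and pays 1/5·136 + 4/5·56 = 72. Off-path (bond) belief 2/5 gives 2/5·136 + 3/5·56 = 88.
Competent: no bond gives 72 − 14 = 58; bond gives 88 − 45 = 43. Stays. ✓
Incompetent: no bond gives 72 − 18 = 54; bond gives 88 − 120 = -32. Stays. ✓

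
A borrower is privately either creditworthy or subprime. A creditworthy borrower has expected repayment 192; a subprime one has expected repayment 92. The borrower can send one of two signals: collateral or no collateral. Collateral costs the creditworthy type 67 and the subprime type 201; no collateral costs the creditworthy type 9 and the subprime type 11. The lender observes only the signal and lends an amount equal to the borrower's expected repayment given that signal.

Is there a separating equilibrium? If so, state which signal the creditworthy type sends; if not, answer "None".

collateral

Try creditworthy → collateral, subprime → no collateral:
  Under separation the lender infers type exactly: collateral → creditworthy (pays 192), no collateral → subprime (pays 92).
  Creditworthy: collateral gives 192 − 67 = 125; no collateral gives 92 − 9 = 83. No deviation. ✓
  Subprime: no collateral gives 92 − 11 = 81; collateral gives 192 − 201 = -9. No deviation. ✓
Both hold — the creditworthy type sends collateral.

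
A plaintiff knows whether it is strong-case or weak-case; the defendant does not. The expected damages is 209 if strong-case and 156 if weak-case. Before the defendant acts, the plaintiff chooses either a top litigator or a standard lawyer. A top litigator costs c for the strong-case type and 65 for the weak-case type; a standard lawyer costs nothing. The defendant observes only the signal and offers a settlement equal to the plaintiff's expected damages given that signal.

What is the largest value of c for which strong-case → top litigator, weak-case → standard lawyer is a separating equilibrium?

Under separation: top litigator → strong-case (pays 209); standard lawyer → weak-case (pays 156).
Weak-case: 156 − 0 = 156 ≥ 209 − 65 = 144. Holds regardless of c. ✓
Strong-case: 209 − c ≥ 156 − 0, so c ≤ 209 − 156 = 53.

53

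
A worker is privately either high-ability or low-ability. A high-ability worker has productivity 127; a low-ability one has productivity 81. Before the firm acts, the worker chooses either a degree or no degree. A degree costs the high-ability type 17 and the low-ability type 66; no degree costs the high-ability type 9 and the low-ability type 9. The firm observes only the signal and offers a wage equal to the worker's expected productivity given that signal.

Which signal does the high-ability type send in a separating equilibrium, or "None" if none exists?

degree

Try high-ability → degree, low-ability → no degree:
  Under separation the firm infers type exactly: degree → high-ability (pays 127), no degree → low-ability (pays 81).
  High-ability: degree gives 127 − 17 = 110; no degree gives 81 − 9 = 72. No deviation. ✓
  Low-ability: no degree gives 81 − 9 = 72; degree gives 127 − 66 = 61. No deviation. ✓
Both hold — the high-ability type sends degree.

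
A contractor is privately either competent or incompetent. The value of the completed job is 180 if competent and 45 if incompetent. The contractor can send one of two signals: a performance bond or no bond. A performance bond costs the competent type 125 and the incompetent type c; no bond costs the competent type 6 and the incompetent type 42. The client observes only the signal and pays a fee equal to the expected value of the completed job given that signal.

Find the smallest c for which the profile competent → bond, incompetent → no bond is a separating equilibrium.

177

Under separation: bond → competent (pays 180); no bond → incompetent (pays 45).
Competent: 180 − 125 = 55 ≥ 45 − 6 = 39. Holds regardless of c. ✓
Incompetent: 45 − 42 ≥ 180 − c, so c ≥ 180 − 3 = 177.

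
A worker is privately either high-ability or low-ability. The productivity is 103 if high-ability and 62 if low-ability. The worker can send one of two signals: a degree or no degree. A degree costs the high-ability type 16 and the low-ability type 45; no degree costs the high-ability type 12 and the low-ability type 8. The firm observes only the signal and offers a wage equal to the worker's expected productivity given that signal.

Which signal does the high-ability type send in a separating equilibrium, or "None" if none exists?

Try high-ability → degree, low-ability → no degree:
  Under separation the firm infers type exactly: degree → high-ability (pays 103), no degree → low-ability (pays 62).
  High-ability: degree gives 103 − 16 = 87; no degree gives 62 − 12 = 50. No deviation. ✓
  Low-ability: no degree gives 62 − 8 = 54; degree gives 103 − 45 = 58. Would deviate. ✗
Try high-ability → no degree, low-ability → degree:
  Under separation the firm infers type exactly: no degree → high-ability (pays 103), degree → low-ability (pays 62).
  High-ability: no degree gives 103 − 12 = 91; degree gives 62 − 16 = 46. No deviation. ✓
  Low-ability: degree gives 62 − 45 = 17; no degree gives 103 − 8 = 95. Would deviate. ✗
Neither assignment is incentive-compatible.

None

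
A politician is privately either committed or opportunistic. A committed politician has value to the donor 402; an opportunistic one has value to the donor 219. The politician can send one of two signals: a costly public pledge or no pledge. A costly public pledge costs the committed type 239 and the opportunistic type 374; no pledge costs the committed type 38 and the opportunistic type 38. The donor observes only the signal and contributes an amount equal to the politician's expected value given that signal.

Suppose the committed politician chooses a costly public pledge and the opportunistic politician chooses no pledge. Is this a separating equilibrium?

If types separate, pledge earns payment 402 and no pledge earns 219.
Committed: pledge gives 402 − 239 = 163; no pledge gives 219 − 38 = 181. Would deviate. ✗
Opportunistic: no pledge gives 219 − 38 = 181; pledge gives 402 − 374 = 28. No deviation. ✓

No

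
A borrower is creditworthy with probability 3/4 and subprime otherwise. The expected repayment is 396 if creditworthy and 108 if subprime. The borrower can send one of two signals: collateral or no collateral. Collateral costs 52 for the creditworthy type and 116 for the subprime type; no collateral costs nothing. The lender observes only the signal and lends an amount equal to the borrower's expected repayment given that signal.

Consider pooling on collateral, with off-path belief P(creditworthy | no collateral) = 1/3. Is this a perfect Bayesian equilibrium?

Yes

At the pooled signal (collateral) the lender holds the prior 3/4 and pays 3/4·396 + 1/4·108 = 324. Off-path (no collateral) belief 1/3 gives 1/3·396 + 2/3·108 = 204.
Creditworthy: collateral gives 324 − 52 = 272; no collateral gives 204 − 0 = 204. Stays. ✓
Subprime: collateral gives 324 − 116 = 208; no collateral gives 204 − 0 = 204. Stays. ✓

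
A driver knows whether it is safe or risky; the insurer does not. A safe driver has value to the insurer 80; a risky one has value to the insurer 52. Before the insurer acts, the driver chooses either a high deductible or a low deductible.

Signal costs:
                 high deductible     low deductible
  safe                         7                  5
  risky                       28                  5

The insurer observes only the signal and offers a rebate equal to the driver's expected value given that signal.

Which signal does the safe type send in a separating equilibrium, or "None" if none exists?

Try safe → high deductible, risky → low deductible:
  Under separation the insurer infers type exactly: high deductible → safe (pays 80), low deductible → risky (pays 52).
  Safe: high deductible gives 80 − 7 = 73; low deductible gives 52 − 5 = 47. No deviation. ✓
  Risky: low deductible gives 52 − 5 = 47; high deductible gives 80 − 28 = 52. Would deviate. ✗
Try safe → low deductible, risky → high deductible:
  Under separation the insurer infers type exactly: low deductible → safe (pays 80), high deductible → risky (pays 52).
  Safe: low deductible gives 80 − 5 = 75; high deductible gives 52 − 7 = 45. No deviation. ✓
  Risky: high deductible gives 52 − 28 = 24; low deductible gives 80 − 5 = 75. Would deviate. ✗
Neither assignment is incentive-compatible.

None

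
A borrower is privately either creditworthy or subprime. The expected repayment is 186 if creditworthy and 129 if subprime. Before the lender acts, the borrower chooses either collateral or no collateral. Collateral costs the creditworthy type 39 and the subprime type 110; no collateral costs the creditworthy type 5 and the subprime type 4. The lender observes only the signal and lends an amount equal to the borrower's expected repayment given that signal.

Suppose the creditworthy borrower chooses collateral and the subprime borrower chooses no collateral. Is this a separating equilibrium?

Yes

If types separate, collateral earns payment 186 and no collateral earns 129.
Creditworthy: collateral gives 186 − 39 = 147; no collateral gives 129 − 5 = 124. No deviation. ✓
Subprime: no collateral gives 129 − 4 = 125; collateral gives 186 − 110 = 76. No deviation. ✓
Both incentive constraints hold.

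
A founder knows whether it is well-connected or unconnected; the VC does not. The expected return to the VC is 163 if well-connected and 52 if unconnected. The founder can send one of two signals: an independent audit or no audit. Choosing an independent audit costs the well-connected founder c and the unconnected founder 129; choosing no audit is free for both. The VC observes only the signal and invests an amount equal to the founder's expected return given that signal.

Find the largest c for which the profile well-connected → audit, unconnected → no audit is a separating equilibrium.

Under separation: audit → well-connected (pays 163); no audit → unconnected (pays 52).
Unconnected: 52 − 0 = 52 ≥ 163 − 129 = 34. Holds regardless of c. ✓
Well-connected: 163 − c ≥ 52 − 0, so c ≤ 163 − 52 = 111.

111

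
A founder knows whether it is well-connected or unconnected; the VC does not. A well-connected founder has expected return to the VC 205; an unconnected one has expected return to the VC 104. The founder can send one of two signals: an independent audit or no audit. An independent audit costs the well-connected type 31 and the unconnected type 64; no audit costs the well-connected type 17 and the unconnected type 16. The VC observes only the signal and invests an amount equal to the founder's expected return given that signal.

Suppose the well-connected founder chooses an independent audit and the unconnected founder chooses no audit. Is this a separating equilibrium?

No

If types separate, audit earns payment 205 and no audit earns 104.
Well-connected: audit gives 205 − 31 = 174; no audit gives 104 − 17 = 87. No deviation. ✓
Unconnected: no audit gives 104 − 16 = 88; audit gives 205 − 64 = 141. Would deviate. ✗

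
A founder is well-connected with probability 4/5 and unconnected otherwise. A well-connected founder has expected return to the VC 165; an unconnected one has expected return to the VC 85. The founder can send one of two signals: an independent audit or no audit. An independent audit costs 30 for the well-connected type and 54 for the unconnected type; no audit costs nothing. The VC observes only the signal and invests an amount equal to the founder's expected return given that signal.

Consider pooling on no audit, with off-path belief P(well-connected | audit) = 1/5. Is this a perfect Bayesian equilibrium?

Yes

At the pooled signal (no audit) the VC holds the prior 4/5 and pays 4/5·165 + 1/5·85 = 149. Off-path (audit) belief 1/5 gives 1/5·165 + 4/5·85 = 101.
Well-connected: no audit gives 149 − 0 = 149; audit gives 101 − 30 = 71. Stays. ✓
Unconnected: no audit gives 149 − 0 = 149; audit gives 101 − 54 = 47. Stays. ✓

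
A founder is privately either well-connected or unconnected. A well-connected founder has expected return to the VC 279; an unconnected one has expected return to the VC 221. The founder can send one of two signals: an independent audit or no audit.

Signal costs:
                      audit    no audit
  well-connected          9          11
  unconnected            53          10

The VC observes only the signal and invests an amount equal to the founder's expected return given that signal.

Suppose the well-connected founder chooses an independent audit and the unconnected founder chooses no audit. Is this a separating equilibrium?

If types separate, audit earns payment 279 and no audit earns 221.
Well-connected: audit gives 279 − 9 = 270; no audit gives 221 − 11 = 210. No deviation. ✓
Unconnected: no audit gives 221 − 10 = 211; audit gives 279 − 53 = 226. Would deviate. ✗

No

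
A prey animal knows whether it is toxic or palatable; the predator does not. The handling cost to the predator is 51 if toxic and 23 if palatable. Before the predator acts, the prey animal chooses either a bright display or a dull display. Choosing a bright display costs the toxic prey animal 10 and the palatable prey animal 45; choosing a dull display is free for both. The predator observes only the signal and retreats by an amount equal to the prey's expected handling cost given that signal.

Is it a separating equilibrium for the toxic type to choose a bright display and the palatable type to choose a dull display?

Yes

If types separate, bright display earns payment 51 and dull display earns 23.
Toxic: bright display gives 51 − 10 = 41; dull display gives 23 − 0 = 23. No deviation. ✓
Palatable: dull display gives 23 − 0 = 23; bright display gives 51 − 45 = 6. No deviation. ✓
Both incentive constraints hold.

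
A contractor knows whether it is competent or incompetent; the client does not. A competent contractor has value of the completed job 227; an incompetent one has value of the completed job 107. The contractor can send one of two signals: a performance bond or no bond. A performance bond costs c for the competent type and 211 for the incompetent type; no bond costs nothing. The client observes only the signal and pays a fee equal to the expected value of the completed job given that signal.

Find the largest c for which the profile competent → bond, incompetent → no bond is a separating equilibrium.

Under separation: bond → competent (pays 227); no bond → incompetent (pays 107).
Incompetent: 107 − 0 = 107 ≥ 227 − 211 = 16. Holds regardless of c. ✓
Competent: 227 − c ≥ 107 − 0, so c ≤ 227 − 107 = 120.

120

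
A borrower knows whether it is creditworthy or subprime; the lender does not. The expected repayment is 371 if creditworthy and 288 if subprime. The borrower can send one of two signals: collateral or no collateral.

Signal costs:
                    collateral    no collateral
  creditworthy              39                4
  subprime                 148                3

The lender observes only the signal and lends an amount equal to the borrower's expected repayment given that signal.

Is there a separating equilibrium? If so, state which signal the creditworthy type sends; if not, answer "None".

Try creditworthy → collateral, subprime → no collateral:
  If types separate, collateral earns payment 371 and no collateral earns 288.
  Creditworthy: collateral gives 371 − 39 = 332; no collateral gives 288 − 4 = 284. No deviation. ✓
  Subprime: no collateral gives 288 − 3 = 285; collateral gives 371 − 148 = 223. No deviation. ✓
Both hold — the creditworthy type sends collateral.

collateral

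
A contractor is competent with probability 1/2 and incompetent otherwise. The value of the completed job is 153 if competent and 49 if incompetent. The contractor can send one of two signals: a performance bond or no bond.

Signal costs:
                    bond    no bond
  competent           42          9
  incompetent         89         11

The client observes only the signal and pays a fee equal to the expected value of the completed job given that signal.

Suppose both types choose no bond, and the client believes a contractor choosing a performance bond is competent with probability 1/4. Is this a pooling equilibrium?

At the pooled signal (no bond) the client holds the prior 1/2 and pays 1/2·153 + 1/2·49 = 101. Off-path (bond) belief 1/4 gives 1/4·153 + 3/4·49 = 75.
Competent: no bond gives 101 − 9 = 92; bond gives 75 − 42 = 33. Stays. ✓
Incompetent: no bond gives 101 − 11 = 90; bond gives 75 − 89 = -14. Stays. ✓

Yes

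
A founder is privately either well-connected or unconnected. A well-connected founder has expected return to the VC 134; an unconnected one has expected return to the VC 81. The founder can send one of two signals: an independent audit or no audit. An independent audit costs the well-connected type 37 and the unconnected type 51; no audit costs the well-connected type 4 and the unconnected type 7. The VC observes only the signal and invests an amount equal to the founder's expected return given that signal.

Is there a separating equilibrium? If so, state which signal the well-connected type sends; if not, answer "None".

None

Try well-connected → audit, unconnected → no audit:
  If types separate, audit earns payment 134 and no audit earns 81.
  Well-connected: audit gives 134 − 37 = 97; no audit gives 81 − 4 = 77. No deviation. ✓
  Unconnected: no audit gives 81 − 7 = 74; audit gives 134 − 51 = 83. Would deviate. ✗
Try well-connected → no audit, unconnected → audit:
  If types separate, no audit earns payment 134 and audit earns 81.
  Well-connected: no audit gives 134 − 4 = 130; audit gives 81 − 37 = 44. No deviation. ✓
  Unconnected: audit gives 81 − 51 = 30; no audit gives 134 − 7 = 127. Would deviate. ✗
Neither assignment is incentive-compatible.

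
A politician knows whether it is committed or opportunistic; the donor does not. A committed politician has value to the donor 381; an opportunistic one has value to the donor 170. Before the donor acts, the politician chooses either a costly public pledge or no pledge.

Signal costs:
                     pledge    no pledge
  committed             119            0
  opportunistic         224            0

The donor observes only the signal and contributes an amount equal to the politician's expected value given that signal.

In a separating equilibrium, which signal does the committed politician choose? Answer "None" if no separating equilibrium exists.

pledge

Try committed → pledge, opportunistic → no pledge:
  Under separation the donor infers type exactly: pledge → committed (pays 381), no pledge → opportunistic (pays 170).
  Committed: pledge gives 381 − 119 = 262; no pledge gives 170 − 0 = 170. No deviation. ✓
  Opportunistic: no pledge gives 170 − 0 = 170; pledge gives 381 − 224 = 157. No deviation. ✓
Both hold — the committed type sends pledge.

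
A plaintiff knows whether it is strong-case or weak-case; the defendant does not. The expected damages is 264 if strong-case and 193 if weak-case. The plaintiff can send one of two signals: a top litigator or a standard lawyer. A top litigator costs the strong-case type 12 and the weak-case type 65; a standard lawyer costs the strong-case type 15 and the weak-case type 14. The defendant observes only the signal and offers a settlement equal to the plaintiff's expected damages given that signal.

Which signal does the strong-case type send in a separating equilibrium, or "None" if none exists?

None

Try strong-case → top litigator, weak-case → standard lawyer:
  If types separate, top litigator earns payment 264 and standard lawyer earns 193.
  Strong-case: top litigator gives 264 − 12 = 252; standard lawyer gives 193 − 15 = 178. No deviation. ✓
  Weak-case: standard lawyer gives 193 − 14 = 179; top litigator gives 264 − 65 = 199. Would deviate. ✗
Try strong-case → standard lawyer, weak-case → top litigator:
  If types separate, standard lawyer earns payment 264 and top litigator earns 193.
  Strong-case: standard lawyer gives 264 − 15 = 249; top litigator gives 193 − 12 = 181. No deviation. ✓
  Weak-case: top litigator gives 193 − 65 = 128; standard lawyer gives 264 − 14 = 250. Would deviate. ✗
Neither assignment is incentive-compatible.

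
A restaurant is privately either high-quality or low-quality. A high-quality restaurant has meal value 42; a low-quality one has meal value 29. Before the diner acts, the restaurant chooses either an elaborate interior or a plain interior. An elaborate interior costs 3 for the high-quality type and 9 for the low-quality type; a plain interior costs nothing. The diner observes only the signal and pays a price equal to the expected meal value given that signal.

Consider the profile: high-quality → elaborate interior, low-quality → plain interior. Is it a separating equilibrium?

No

Under separation the diner infers type exactly: elaborate interior → high-quality (pays 42), plain interior → low-quality (pays 29).
High-quality: elaborate interior gives 42 − 3 = 39; plain interior gives 29 − 0 = 29. No deviation. ✓
Low-quality: plain interior gives 29 − 0 = 29; elaborate interior gives 42 − 9 = 33. Would deviate. ✗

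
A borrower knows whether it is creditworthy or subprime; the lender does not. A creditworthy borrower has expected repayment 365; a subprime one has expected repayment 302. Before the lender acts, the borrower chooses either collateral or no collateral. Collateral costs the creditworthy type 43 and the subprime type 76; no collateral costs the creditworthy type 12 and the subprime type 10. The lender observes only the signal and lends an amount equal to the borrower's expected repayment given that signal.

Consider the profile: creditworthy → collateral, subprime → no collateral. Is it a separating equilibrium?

Yes

Under separation the lender infers type exactly: collateral → creditworthy (pays 365), no collateral → subprime (pays 302).
Creditworthy: collateral gives 365 − 43 = 322; no collateral gives 302 − 12 = 290. No deviation. ✓
Subprime: no collateral gives 302 − 10 = 292; collateral gives 365 − 76 = 289. No deviation. ✓
Both incentive constraints hold.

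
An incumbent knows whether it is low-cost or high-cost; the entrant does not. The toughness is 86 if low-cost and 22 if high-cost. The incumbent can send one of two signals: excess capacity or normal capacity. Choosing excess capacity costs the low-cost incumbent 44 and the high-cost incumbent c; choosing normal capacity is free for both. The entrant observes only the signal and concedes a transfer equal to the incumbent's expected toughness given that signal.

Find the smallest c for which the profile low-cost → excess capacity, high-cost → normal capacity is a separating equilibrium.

64

Under separation: excess capacity → low-cost (pays 86); normal capacity → high-cost (pays 22).
Low-cost: 86 − 44 = 42 ≥ 22 − 0 = 22. Holds regardless of c. ✓
High-cost: 22 − 0 ≥ 86 − c, so c ≥ 86 − 22 = 64.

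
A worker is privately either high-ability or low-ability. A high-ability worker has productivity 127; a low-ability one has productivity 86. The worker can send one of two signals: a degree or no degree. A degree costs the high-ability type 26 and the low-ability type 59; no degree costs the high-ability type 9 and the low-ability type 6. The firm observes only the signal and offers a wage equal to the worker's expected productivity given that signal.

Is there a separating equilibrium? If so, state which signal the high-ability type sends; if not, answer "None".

Try high-ability → degree, low-ability → no degree:
  If types separate, degree earns payment 127 and no degree earns 86.
  High-ability: degree gives 127 − 26 = 101; no degree gives 86 − 9 = 77. No deviation. ✓
  Low-ability: no degree gives 86 − 6 = 80; degree gives 127 − 59 = 68. No deviation. ✓
Both hold — the high-ability type sends degree.

degree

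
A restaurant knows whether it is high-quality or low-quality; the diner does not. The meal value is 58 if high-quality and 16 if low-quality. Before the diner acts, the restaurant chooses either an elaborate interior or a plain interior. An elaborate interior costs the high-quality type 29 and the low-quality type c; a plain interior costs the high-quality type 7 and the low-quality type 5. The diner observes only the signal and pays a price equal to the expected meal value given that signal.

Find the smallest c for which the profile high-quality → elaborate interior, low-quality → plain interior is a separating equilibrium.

Under separation: elaborate interior → high-quality (pays 58); plain interior → low-quality (pays 16).
High-quality: 58 − 29 = 29 ≥ 16 − 7 = 9. Holds regardless of c. ✓
Low-quality: 16 − 5 ≥ 58 − c, so c ≥ 58 − 11 = 47.

47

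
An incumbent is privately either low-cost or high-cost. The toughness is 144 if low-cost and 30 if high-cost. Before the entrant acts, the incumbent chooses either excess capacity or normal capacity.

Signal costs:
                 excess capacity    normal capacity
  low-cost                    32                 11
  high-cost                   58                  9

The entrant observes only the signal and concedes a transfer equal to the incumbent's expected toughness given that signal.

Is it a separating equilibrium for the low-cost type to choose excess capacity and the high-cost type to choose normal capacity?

No

Under separation the entrant infers type exactly: excess capacity → low-cost (pays 144), normal capacity → high-cost (pays 30).
Low-cost: excess capacity gives 144 − 32 = 112; normal capacity gives 30 − 11 = 19. No deviation. ✓
High-cost: normal capacity gives 30 − 9 = 21; excess capacity gives 144 − 58 = 86. Would deviate. ✗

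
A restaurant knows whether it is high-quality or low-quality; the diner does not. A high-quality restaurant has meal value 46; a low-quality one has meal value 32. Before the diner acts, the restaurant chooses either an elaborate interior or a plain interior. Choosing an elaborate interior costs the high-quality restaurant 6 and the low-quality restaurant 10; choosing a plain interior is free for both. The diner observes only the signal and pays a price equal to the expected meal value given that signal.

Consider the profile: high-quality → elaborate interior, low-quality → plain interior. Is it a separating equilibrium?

Under separation the diner infers type exactly: elaborate interior → high-quality (pays 46), plain interior → low-quality (pays 32).
High-quality: elaborate interior gives 46 − 6 = 40; plain interior gives 32 − 0 = 32. No deviation. ✓
Low-quality: plain interior gives 32 − 0 = 32; elaborate interior gives 46 − 10 = 36. Would deviate. ✗

No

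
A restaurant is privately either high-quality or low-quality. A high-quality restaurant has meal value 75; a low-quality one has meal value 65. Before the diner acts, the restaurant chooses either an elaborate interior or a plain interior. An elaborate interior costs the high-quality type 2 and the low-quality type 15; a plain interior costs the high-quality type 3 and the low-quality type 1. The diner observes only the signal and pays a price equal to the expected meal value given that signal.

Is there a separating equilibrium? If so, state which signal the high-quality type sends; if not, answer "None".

elaborate interior

Try high-quality → elaborate interior, low-quality → plain interior:
  If types separate, elaborate interior earns payment 75 and plain interior earns 65.
  High-quality: elaborate interior gives 75 − 2 = 73; plain interior gives 65 − 3 = 62. No deviation. ✓
  Low-quality: plain interior gives 65 − 1 = 64; elaborate interior gives 75 − 15 = 60. No deviation. ✓
Both hold — the high-quality type sends elaborate interior.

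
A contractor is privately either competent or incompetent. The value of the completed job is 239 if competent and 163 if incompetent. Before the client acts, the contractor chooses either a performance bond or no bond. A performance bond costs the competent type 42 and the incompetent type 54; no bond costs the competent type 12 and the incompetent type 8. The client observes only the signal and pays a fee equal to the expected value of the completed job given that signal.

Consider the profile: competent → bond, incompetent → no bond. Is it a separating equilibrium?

If types separate, bond earns payment 239 and no bond earns 163.
Competent: bond gives 239 − 42 = 197; no bond gives 163 − 12 = 151. No deviation. ✓
Incompetent: no bond gives 163 − 8 = 155; bond gives 239 − 54 = 185. Would deviate. ✗

No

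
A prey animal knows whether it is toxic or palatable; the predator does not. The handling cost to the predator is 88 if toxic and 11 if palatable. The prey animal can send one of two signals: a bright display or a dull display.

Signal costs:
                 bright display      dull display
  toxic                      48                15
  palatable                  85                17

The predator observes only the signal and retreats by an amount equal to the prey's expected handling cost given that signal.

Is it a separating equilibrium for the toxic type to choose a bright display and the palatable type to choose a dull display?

No

If types separate, bright display earns payment 88 and dull display earns 11.
Toxic: bright display gives 88 − 48 = 40; dull display gives 11 − 15 = -4. No deviation. ✓
Palatable: dull display gives 11 − 17 = -6; bright display gives 88 − 85 = 3. Would deviate. ✗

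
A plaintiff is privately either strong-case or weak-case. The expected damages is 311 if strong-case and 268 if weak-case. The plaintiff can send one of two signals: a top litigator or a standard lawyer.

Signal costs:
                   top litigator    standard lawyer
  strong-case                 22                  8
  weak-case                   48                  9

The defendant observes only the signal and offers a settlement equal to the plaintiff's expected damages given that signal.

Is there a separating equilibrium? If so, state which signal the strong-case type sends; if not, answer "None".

None

Try strong-case → top litigator, weak-case → standard lawyer:
  Under separation the defendant infers type exactly: top litigator → strong-case (pays 311), standard lawyer → weak-case (pays 268).
  Strong-case: top litigator gives 311 − 22 = 289; standard lawyer gives 268 − 8 = 260. No deviation. ✓
  Weak-case: standard lawyer gives 268 − 9 = 259; top litigator gives 311 − 48 = 263. Would deviate. ✗
Try strong-case → standard lawyer, weak-case → top litigator:
  Under separation the defendant infers type exactly: standard lawyer → strong-case (pays 311), top litigator → weak-case (pays 268).
  Strong-case: standard lawyer gives 311 − 8 = 303; top litigator gives 268 − 22 = 246. No deviation. ✓
  Weak-case: top litigator gives 268 − 48 = 220; standard lawyer gives 311 − 9 = 302. Would deviate. ✗
Neither assignment is incentive-compatible.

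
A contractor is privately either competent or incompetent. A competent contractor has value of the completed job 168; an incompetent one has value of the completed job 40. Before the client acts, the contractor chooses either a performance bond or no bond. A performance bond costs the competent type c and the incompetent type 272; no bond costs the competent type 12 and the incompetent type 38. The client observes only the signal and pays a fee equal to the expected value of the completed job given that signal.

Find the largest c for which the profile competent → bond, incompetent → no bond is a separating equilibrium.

140

Under separation: bond → competent (pays 168); no bond → incompetent (pays 40).
Incompetent: 40 − 38 = 2 ≥ 168 − 272 = -104. Holds regardless of c. ✓
Competent: 168 − c ≥ 40 − 12, so c ≤ 168 − 28 = 140.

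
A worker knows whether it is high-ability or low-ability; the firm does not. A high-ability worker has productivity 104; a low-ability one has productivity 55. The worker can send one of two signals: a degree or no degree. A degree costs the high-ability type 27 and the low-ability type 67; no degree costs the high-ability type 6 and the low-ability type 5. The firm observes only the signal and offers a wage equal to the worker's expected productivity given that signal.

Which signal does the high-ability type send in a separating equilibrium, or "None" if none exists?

degree

Try high-ability → degree, low-ability → no degree:
  Under separation the firm infers type exactly: degree → high-ability (pays 104), no degree → low-ability (pays 55).
  High-ability: degree gives 104 − 27 = 77; no degree gives 55 − 6 = 49. No deviation. ✓
  Low-ability: no degree gives 55 − 5 = 50; degree gives 104 − 67 = 37. No deviation. ✓
Both hold — the high-ability type sends degree.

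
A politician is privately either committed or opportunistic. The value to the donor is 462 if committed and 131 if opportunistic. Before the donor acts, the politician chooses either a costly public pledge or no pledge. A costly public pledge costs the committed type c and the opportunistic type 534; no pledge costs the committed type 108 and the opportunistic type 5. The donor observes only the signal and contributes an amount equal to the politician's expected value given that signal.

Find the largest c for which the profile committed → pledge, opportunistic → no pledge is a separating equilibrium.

439

Under separation: pledge → committed (pays 462); no pledge → opportunistic (pays 131).
Opportunistic: 131 − 5 = 126 ≥ 462 − 534 = -72. Holds regardless of c. ✓
Committed: 462 − c ≥ 131 − 108, so c ≤ 462 − 23 = 439.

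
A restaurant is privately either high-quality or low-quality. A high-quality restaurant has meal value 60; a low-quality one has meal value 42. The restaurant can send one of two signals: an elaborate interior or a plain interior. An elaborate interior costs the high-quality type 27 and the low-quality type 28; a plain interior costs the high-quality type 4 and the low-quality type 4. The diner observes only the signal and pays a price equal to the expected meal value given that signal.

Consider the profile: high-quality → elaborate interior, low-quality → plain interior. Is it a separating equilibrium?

Under separation the diner infers type exactly: elaborate interior → high-quality (pays 60), plain interior → low-quality (pays 42).
High-quality: elaborate interior gives 60 − 27 = 33; plain interior gives 42 − 4 = 38. Would deviate. ✗
Low-quality: plain interior gives 42 − 4 = 38; elaborate interior gives 60 − 28 = 32. No deviation. ✓

No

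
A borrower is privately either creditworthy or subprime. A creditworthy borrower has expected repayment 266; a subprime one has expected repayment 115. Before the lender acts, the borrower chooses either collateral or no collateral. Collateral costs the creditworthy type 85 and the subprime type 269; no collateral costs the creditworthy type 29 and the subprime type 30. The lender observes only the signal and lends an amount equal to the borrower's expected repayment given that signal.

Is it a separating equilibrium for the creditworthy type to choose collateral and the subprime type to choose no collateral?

If types separate, collateral earns payment 266 and no collateral earns 115.
Creditworthy: collateral gives 266 − 85 = 181; no collateral gives 115 − 29 = 86. No deviation. ✓
Subprime: no collateral gives 115 − 30 = 85; collateral gives 266 − 269 = -3. No deviation. ✓
Neither type gains from mimicking the other.

Yes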